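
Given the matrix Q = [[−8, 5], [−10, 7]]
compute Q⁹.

tr Q = −1 and det Q = −6, so the characteristic polynomial is λ² − (−1)λ + (−6) with roots 2 and −3.
Eigenvectors give P = [[−1, 1], [−2, 1]] with P⁻¹ = [[1, −1], [2, −1]], and Q = P·diag(2, −3)·P⁻¹.
Then Q⁹ = P·diag(512, −19683)·P⁻¹ = [[−512, −19683], [−1024, −19683]] · [[1, −1], [2, −1]] = [[−39878, 20195], [−40390, 20707]].

[[−39878, 20195], [−40390, 20707]]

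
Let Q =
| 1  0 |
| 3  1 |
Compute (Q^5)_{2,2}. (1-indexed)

Q = I + N where N = [[0, 0], [3, 0]] is strictly lower-triangular, so N^2 = 0.
(I + N)^5 = I + 5·N = [[1, 0], [15, 1]].

1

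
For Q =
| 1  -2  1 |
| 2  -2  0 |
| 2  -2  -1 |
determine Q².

[[-1, 0, 0], [-2, 0, 2], [-4, 2, 3]]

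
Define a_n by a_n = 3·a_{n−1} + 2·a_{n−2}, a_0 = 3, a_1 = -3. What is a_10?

-104763

With companion matrix Q = [[3, 2], [1, 0]], [a_n, a_{n−1}]ᵀ = Q·[a_{n−1}, a_{n−2}]ᵀ, so [a_10, a_9]ᵀ = Q⁹·[a_1, a_0]ᵀ.
Q⁹ = [[79647, 44726], [22363, 12558]], giving [a_10, a_9]ᵀ = [[-104763], [-29415]].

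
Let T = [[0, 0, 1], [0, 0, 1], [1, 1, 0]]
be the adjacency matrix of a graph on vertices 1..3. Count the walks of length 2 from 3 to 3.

2

The number of length-2 walks from vertex 3 to vertex 3 is entry (3,3) of T², where T is the adjacency matrix.
T² = [[1, 1, 0], [1, 1, 0], [0, 0, 2]]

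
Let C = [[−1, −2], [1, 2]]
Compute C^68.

C² = C (a projection; rank 1, trace 1), so C^68 = C.

[[−1, −2], [1, 2]]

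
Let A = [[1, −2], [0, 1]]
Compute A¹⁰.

[[1, −20], [0, 1]]

A = I + N where N = [[0, −2], [0, 0]] is strictly upper-triangular, so N² = 0.
(I + N)¹⁰ = I + 10·N = [[1, −20], [0, 1]].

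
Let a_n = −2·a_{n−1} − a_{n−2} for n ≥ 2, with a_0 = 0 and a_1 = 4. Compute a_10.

−40

With companion matrix C = [[−2, −1], [1, 0]], [a_n, a_{n−1}]ᵀ = C·[a_{n−1}, a_{n−2}]ᵀ, so [a_10, a_9]ᵀ = C^9·[a_1, a_0]ᵀ.
C^9 = [[−10, −9], [9, 8]], giving [a_10, a_9]ᵀ = [[−40], [36]].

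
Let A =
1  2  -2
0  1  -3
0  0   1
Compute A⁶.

A = I + N where N = [[0, 2, -2], [0, 0, -3], [0, 0, 0]] is strictly upper-triangular, so N³ = 0.
(I + N)⁶ = I + 6·N + 15·N² = [[1, 12, -102], [0, 1, -18], [0, 0, 1]].

[[1, 12, -102], [0, 1, -18], [0, 0, 1]]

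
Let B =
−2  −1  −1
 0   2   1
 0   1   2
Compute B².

[[4, −1, −1], [0, 5, 4], [0, 4, 5]]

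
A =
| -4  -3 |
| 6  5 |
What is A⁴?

tr A = 1 and det A = -2, so the characteristic polynomial is λ² − (1)λ + (-2) with roots -1 and 2.
Eigenvectors give P = [[-1, -1], [1, 2]] with P⁻¹ = [[-2, -1], [1, 1]], and A = P·diag(-1, 2)·P⁻¹.
Then A⁴ = P·diag(1, 16)·P⁻¹ = [[-1, -16], [1, 32]] · [[-2, -1], [1, 1]] = [[-14, -15], [30, 31]].

[[-14, -15], [30, 31]]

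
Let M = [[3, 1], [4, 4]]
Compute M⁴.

[[365, 231], [924, 596]]

M² = [[13, 7], [28, 20]]
M³ = [[67, 41], [164, 108]]
M⁴ = [[365, 231], [924, 596]]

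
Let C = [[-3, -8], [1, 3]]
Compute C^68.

C² = I (check: tr C = 0 and det C = -1), so C^68 = I since 68 is even.

[[1, 0], [0, 1]]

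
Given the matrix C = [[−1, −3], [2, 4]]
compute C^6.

[[−125, −189], [126, 190]]

tr C = 3 and det C = 2, so the characteristic polynomial is λ² − (3)λ + (2) with roots 2 and 1.
Eigenvectors give P = [[−1, 3], [1, −2]] with P⁻¹ = [[2, 3], [1, 1]], and C = P·diag(2, 1)·P⁻¹.
Then C^6 = P·diag(64, 1)·P⁻¹ = [[−64, 3], [64, −2]] · [[2, 3], [1, 1]] = [[−125, −189], [126, 190]].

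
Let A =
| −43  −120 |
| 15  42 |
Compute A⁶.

[[6049, 15960], [−1995, −5256]]

tr A = −1 and det A = −6, so the characteristic polynomial is λ² − (−1)λ + (−6) with roots 2 and −3.
Eigenvectors give P = [[−8, −3], [3, 1]] with P⁻¹ = [[1, 3], [−3, −8]], and A = P·diag(2, −3)·P⁻¹.
Then A⁶ = P·diag(64, 729)·P⁻¹ = [[−512, −2187], [192, 729]] · [[1, 3], [−3, −8]] = [[6049, 15960], [−1995, −5256]].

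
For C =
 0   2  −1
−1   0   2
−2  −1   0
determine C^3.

C^2 = [[0, 1, 4], [−4, −4, 1], [1, −4, 0]]
C^3 = [[−9, −4, 2], [2, −9, −4], [4, 2, −9]]

[[−9, −4, 2], [2, −9, −4], [4, 2, −9]]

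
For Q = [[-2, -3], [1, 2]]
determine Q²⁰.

[[1, 0], [0, 1]]

Q² = I (check: tr Q = 0 and det Q = -1), so Q²⁰ = I since 20 is even.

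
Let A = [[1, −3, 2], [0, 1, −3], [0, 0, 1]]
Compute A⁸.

A = I + N where N = [[0, −3, 2], [0, 0, −3], [0, 0, 0]] is strictly upper-triangular, so N³ = 0.
(I + N)⁸ = I + 8·N + 28·N² = [[1, −24, 268], [0, 1, −24], [0, 0, 1]].

[[1, −24, 268], [0, 1, −24], [0, 0, 1]]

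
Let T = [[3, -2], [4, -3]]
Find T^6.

[[1, 0], [0, 1]]

T² = I (check: tr T = 0 and det T = -1), so T^6 = I since 6 is even.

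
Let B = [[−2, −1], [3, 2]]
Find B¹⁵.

B² = I (check: tr B = 0 and det B = −1), so B¹⁵ = B since 15 is odd.

[[−2, −1], [3, 2]]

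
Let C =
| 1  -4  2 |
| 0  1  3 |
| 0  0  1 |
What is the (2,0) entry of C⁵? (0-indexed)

C = I + N where N = [[0, -4, 2], [0, 0, 3], [0, 0, 0]] is strictly upper-triangular, so N³ = 0.
(I + N)⁵ = I + 5·N + 10·N² = [[1, -20, -110], [0, 1, 15], [0, 0, 1]].

0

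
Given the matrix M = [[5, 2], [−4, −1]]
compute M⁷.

[[4373, 2186], [−4372, −2185]]

tr M = 4 and det M = 3, so the characteristic polynomial is λ² − (4)λ + (3) with roots 3 and 1.
Eigenvectors give P = [[−1, −1], [1, 2]] with P⁻¹ = [[−2, −1], [1, 1]], and M = P·diag(3, 1)·P⁻¹.
Then M⁷ = P·diag(2187, 1)·P⁻¹ = [[−2187, −1], [2187, 2]] · [[−2, −1], [1, 1]] = [[4373, 2186], [−4372, −2185]].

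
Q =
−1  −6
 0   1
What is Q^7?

[[−1, −6], [0, 1]]

Q² = I (check: tr Q = 0 and det Q = −1), so Q^7 = Q since 7 is odd.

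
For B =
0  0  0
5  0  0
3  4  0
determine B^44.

B is strictly triangular, hence nilpotent: B^3 = 0, so B^44 = 0.

[[0, 0, 0], [0, 0, 0], [0, 0, 0]]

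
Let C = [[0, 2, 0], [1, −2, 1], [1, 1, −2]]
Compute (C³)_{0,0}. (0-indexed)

C² = [[2, −4, 2], [−1, 7, −4], [−1, −2, 5]]
C³ = [[−2, 14, −8], [3, −20, 15], [3, 7, −12]]

−2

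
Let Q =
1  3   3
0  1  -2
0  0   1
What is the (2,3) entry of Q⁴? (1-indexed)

-8

Q = I + N where N = [[0, 3, 3], [0, 0, -2], [0, 0, 0]] is strictly upper-triangular, so N³ = 0.
(I + N)⁴ = I + 4·N + 6·N² = [[1, 12, -24], [0, 1, -8], [0, 0, 1]].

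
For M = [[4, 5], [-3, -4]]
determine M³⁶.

M² = I (check: tr M = 0 and det M = -1), so M³⁶ = I since 36 is even.

[[1, 0], [0, 1]]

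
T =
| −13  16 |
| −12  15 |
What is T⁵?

[[−733, 976], [−732, 975]]

tr T = 2 and det T = −3, so the characteristic polynomial is λ² − (2)λ + (−3) with roots 3 and −1.
Eigenvectors give P = [[−1, −4], [−1, −3]] with P⁻¹ = [[3, −4], [−1, 1]], and T = P·diag(3, −1)·P⁻¹.
Then T⁵ = P·diag(243, −1)·P⁻¹ = [[−243, 4], [−243, 3]] · [[3, −4], [−1, 1]] = [[−733, 976], [−732, 975]].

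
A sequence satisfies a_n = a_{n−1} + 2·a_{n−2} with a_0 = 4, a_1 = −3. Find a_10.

With companion matrix Q = [[1, 2], [1, 0]], [a_n, a_{n−1}]ᵀ = Q·[a_{n−1}, a_{n−2}]ᵀ, so [a_10, a_9]ᵀ = Q⁹·[a_1, a_0]ᵀ.
Q⁹ = [[341, 342], [171, 170]], giving [a_10, a_9]ᵀ = [[345], [167]].

345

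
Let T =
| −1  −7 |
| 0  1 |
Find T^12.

T² = I (check: tr T = 0 and det T = −1), so T^12 = I since 12 is even.

[[1, 0], [0, 1]]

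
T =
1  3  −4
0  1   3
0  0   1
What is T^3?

T = I + N where N = [[0, 3, −4], [0, 0, 3], [0, 0, 0]] is strictly upper-triangular, so N^3 = 0.
(I + N)^3 = I + 3·N + 3·N^2 = [[1, 9, 15], [0, 1, 9], [0, 0, 1]].

[[1, 9, 15], [0, 1, 9], [0, 0, 1]]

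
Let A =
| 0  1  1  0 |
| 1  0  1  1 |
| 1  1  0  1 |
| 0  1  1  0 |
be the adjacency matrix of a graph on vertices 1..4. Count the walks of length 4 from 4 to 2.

The number of length-4 walks from vertex 4 to vertex 2 is entry (4,2) of A⁴, where A is the adjacency matrix.
A² = [[2, 1, 1, 2], [1, 3, 2, 1], [1, 2, 3, 1], [2, 1, 1, 2]]
A³ = [[2, 5, 5, 2], [5, 4, 5, 5], [5, 5, 4, 5], [2, 5, 5, 2]]
A⁴ = [[10, 9, 9, 10], [9, 15, 14, 9], [9, 14, 15, 9], [10, 9, 9, 10]]

9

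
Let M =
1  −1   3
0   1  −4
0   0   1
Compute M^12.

M = I + N where N = [[0, −1, 3], [0, 0, −4], [0, 0, 0]] is strictly upper-triangular, so N^3 = 0.
(I + N)^12 = I + 12·N + 66·N^2 = [[1, −12, 300], [0, 1, −48], [0, 0, 1]].

[[1, −12, 300], [0, 1, −48], [0, 0, 1]]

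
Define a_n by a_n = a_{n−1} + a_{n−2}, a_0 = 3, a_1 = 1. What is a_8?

60

With companion matrix B = [[1, 1], [1, 0]], [a_n, a_{n−1}]ᵀ = B·[a_{n−1}, a_{n−2}]ᵀ, so [a_8, a_7]ᵀ = B⁷·[a_1, a_0]ᵀ.
B⁷ = [[21, 13], [13, 8]], giving [a_8, a_7]ᵀ = [[60], [37]].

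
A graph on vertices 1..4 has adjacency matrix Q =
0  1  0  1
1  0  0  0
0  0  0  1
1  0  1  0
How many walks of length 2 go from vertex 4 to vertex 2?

The number of length-2 walks from vertex 4 to vertex 2 is entry (4,2) of Q², where Q is the adjacency matrix.
Q² = [[2, 0, 1, 0], [0, 1, 0, 1], [1, 0, 1, 0], [0, 1, 0, 2]]

1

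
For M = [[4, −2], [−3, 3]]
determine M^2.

[[22, −14], [−21, 15]]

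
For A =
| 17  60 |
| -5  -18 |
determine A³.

tr A = -1 and det A = -6, so the characteristic polynomial is λ² − (-1)λ + (-6) with roots -3 and 2.
Eigenvectors give P = [[-3, 4], [1, -1]] with P⁻¹ = [[1, 4], [1, 3]], and A = P·diag(-3, 2)·P⁻¹.
Then A³ = P·diag(-27, 8)·P⁻¹ = [[81, 32], [-27, -8]] · [[1, 4], [1, 3]] = [[113, 420], [-35, -132]].

[[113, 420], [-35, -132]]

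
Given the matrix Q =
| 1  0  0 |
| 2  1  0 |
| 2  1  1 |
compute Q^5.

Q = I + N where N = [[0, 0, 0], [2, 0, 0], [2, 1, 0]] is strictly lower-triangular, so N^3 = 0.
(I + N)^5 = I + 5·N + 10·N^2 = [[1, 0, 0], [10, 1, 0], [30, 5, 1]].

[[1, 0, 0], [10, 1, 0], [30, 5, 1]]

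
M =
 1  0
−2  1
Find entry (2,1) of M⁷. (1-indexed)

−14

M = I + N where N = [[0, 0], [−2, 0]] is strictly lower-triangular, so N² = 0.
(I + N)⁷ = I + 7·N = [[1, 0], [−14, 1]].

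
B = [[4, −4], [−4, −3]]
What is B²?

[[32, −4], [−4, 25]]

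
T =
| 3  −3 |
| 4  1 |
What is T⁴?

[[−183, 168], [−224, −71]]

T² = [[−3, −12], [16, −11]]
T³ = [[−57, −3], [4, −59]]
T⁴ = [[−183, 168], [−224, −71]]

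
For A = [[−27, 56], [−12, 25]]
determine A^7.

[[−15315, 30632], [−6564, 13129]]

tr A = −2 and det A = −3, so the characteristic polynomial is λ² − (−2)λ + (−3) with roots −3 and 1.
Eigenvectors give P = [[7, −2], [3, −1]] with P⁻¹ = [[1, −2], [3, −7]], and A = P·diag(−3, 1)·P⁻¹.
Then A^7 = P·diag(−2187, 1)·P⁻¹ = [[−15309, −2], [−6561, −1]] · [[1, −2], [3, −7]] = [[−15315, 30632], [−6564, 13129]].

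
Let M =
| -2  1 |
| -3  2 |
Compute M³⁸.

[[1, 0], [0, 1]]

M² = I (check: tr M = 0 and det M = -1), so M³⁸ = I since 38 is even.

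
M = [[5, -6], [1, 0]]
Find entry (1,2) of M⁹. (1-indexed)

tr M = 5 and det M = 6, so the characteristic polynomial is λ² − (5)λ + (6) with roots 2 and 3.
Eigenvectors give P = [[-2, 3], [-1, 1]] with P⁻¹ = [[1, -3], [1, -2]], and M = P·diag(2, 3)·P⁻¹.
Then M⁹ = P·diag(512, 19683)·P⁻¹ = [[-1024, 59049], [-512, 19683]] · [[1, -3], [1, -2]] = [[58025, -115026], [19171, -37830]].

-115026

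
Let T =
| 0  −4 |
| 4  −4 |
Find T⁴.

T² = [[−16, 16], [−16, 0]]
T³ = [[64, 0], [0, 64]]
T⁴ = [[0, −256], [256, −256]]

[[0, −256], [256, −256]]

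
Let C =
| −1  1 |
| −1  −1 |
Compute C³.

C² = [[0, −2], [2, 0]]
C³ = [[2, 2], [−2, 2]]

[[2, 2], [−2, 2]]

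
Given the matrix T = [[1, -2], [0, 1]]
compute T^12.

T = I + N where N = [[0, -2], [0, 0]] is strictly upper-triangular, so N^2 = 0.
(I + N)^12 = I + 12·N = [[1, -24], [0, 1]].

[[1, -24], [0, 1]]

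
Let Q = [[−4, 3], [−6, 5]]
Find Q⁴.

[[−14, 15], [−30, 31]]

tr Q = 1 and det Q = −2, so the characteristic polynomial is λ² − (1)λ + (−2) with roots 2 and −1.
Eigenvectors give P = [[−1, 1], [−2, 1]] with P⁻¹ = [[1, −1], [2, −1]], and Q = P·diag(2, −1)·P⁻¹.
Then Q⁴ = P·diag(16, 1)·P⁻¹ = [[−16, 1], [−32, 1]] · [[1, −1], [2, −1]] = [[−14, 15], [−30, 31]].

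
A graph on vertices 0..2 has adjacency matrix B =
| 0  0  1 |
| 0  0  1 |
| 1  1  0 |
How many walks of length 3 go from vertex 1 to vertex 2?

The number of length-3 walks from vertex 1 to vertex 2 is entry (1,2) of B³, where B is the adjacency matrix.
B² = [[1, 1, 0], [1, 1, 0], [0, 0, 2]]
B³ = [[0, 0, 2], [0, 0, 2], [2, 2, 0]]

2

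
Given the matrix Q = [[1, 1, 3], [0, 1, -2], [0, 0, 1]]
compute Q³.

[[1, 3, 3], [0, 1, -6], [0, 0, 1]]

Q = I + N where N = [[0, 1, 3], [0, 0, -2], [0, 0, 0]] is strictly upper-triangular, so N³ = 0.
(I + N)³ = I + 3·N + 3·N² = [[1, 3, 3], [0, 1, -6], [0, 0, 1]].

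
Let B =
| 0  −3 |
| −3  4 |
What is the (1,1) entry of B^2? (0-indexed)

25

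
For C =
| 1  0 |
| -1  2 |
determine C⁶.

[[1, 0], [-63, 64]]

tr C = 3 and det C = 2, so the characteristic polynomial is λ² − (3)λ + (2) with roots 2 and 1.
Eigenvectors give P = [[0, 1], [1, 1]] with P⁻¹ = [[-1, 1], [1, 0]], and C = P·diag(2, 1)·P⁻¹.
Then C⁶ = P·diag(64, 1)·P⁻¹ = [[0, 1], [64, 1]] · [[-1, 1], [1, 0]] = [[1, 0], [-63, 64]].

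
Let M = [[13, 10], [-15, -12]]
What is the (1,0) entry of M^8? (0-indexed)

tr M = 1 and det M = -6, so the characteristic polynomial is λ² − (1)λ + (-6) with roots 3 and -2.
Eigenvectors give P = [[1, -2], [-1, 3]] with P⁻¹ = [[3, 2], [1, 1]], and M = P·diag(3, -2)·P⁻¹.
Then M^8 = P·diag(6561, 256)·P⁻¹ = [[6561, -512], [-6561, 768]] · [[3, 2], [1, 1]] = [[19171, 12610], [-18915, -12354]].

-18915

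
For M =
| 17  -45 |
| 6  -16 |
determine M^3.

[[53, -135], [18, -46]]

tr M = 1 and det M = -2, so the characteristic polynomial is λ² − (1)λ + (-2) with roots -1 and 2.
Eigenvectors give P = [[-5, 3], [-2, 1]] with P⁻¹ = [[1, -3], [2, -5]], and M = P·diag(-1, 2)·P⁻¹.
Then M^3 = P·diag(-1, 8)·P⁻¹ = [[5, 24], [2, 8]] · [[1, -3], [2, -5]] = [[53, -135], [18, -46]].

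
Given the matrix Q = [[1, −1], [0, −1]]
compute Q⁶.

Q² = I (check: tr Q = 0 and det Q = −1), so Q⁶ = I since 6 is even.

[[1, 0], [0, 1]]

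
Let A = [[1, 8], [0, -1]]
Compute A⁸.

[[1, 0], [0, 1]]

A² = I (check: tr A = 0 and det A = -1), so A⁸ = I since 8 is even.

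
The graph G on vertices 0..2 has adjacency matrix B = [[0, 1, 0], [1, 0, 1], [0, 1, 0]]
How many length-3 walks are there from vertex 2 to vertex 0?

The number of length-3 walks from vertex 2 to vertex 0 is entry (2,0) of B³, where B is the adjacency matrix.
B² = [[1, 0, 1], [0, 2, 0], [1, 0, 1]]
B³ = [[0, 2, 0], [2, 0, 2], [0, 2, 0]]

0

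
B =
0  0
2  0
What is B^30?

B is strictly triangular, hence nilpotent: B^2 = 0, so B^30 = 0.

[[0, 0], [0, 0]]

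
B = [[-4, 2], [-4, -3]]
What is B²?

[[8, -14], [28, 1]]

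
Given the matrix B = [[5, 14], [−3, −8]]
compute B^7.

[[761, 1778], [−381, −890]]

tr B = −3 and det B = 2, so the characteristic polynomial is λ² − (−3)λ + (2) with roots −2 and −1.
Eigenvectors give P = [[2, 7], [−1, −3]] with P⁻¹ = [[−3, −7], [1, 2]], and B = P·diag(−2, −1)·P⁻¹.
Then B^7 = P·diag(−128, −1)·P⁻¹ = [[−256, −7], [128, 3]] · [[−3, −7], [1, 2]] = [[761, 1778], [−381, −890]].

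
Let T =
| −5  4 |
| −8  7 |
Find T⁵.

[[−245, 244], [−488, 487]]

tr T = 2 and det T = −3, so the characteristic polynomial is λ² − (2)λ + (−3) with roots −1 and 3.
Eigenvectors give P = [[−1, 1], [−1, 2]] with P⁻¹ = [[−2, 1], [−1, 1]], and T = P·diag(−1, 3)·P⁻¹.
Then T⁵ = P·diag(−1, 243)·P⁻¹ = [[1, 243], [1, 486]] · [[−2, 1], [−1, 1]] = [[−245, 244], [−488, 487]].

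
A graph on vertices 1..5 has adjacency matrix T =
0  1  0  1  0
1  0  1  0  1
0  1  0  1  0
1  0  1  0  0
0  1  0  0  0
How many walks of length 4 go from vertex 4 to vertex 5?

The number of length-4 walks from vertex 4 to vertex 5 is entry (4,5) of T^4, where T is the adjacency matrix.
T^2 = [[2, 0, 2, 0, 1], [0, 3, 0, 2, 0], [2, 0, 2, 0, 1], [0, 2, 0, 2, 0], [1, 0, 1, 0, 1]]
T^3 = [[0, 5, 0, 4, 0], [5, 0, 5, 0, 3], [0, 5, 0, 4, 0], [4, 0, 4, 0, 2], [0, 3, 0, 2, 0]]
T^4 = [[9, 0, 9, 0, 5], [0, 13, 0, 10, 0], [9, 0, 9, 0, 5], [0, 10, 0, 8, 0], [5, 0, 5, 0, 3]]

0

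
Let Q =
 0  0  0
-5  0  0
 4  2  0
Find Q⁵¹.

[[0, 0, 0], [0, 0, 0], [0, 0, 0]]

Q is strictly triangular, hence nilpotent: Q³ = 0, so Q⁵¹ = 0.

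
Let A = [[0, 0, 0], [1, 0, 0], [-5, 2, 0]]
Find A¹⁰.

[[0, 0, 0], [0, 0, 0], [0, 0, 0]]

A is strictly triangular, hence nilpotent: A³ = 0, so A¹⁰ = 0.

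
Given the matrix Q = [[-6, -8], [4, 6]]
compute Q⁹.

[[-1536, -2048], [1024, 1536]]

tr Q = 0 and det Q = -4, so the characteristic polynomial is λ² − (0)λ + (-4) with roots 2 and -2.
Eigenvectors give P = [[1, 2], [-1, -1]] with P⁻¹ = [[-1, -2], [1, 1]], and Q = P·diag(2, -2)·P⁻¹.
Then Q⁹ = P·diag(512, -512)·P⁻¹ = [[512, -1024], [-512, 512]] · [[-1, -2], [1, 1]] = [[-1536, -2048], [1024, 1536]].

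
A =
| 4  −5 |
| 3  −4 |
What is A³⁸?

A² = I (check: tr A = 0 and det A = −1), so A³⁸ = I since 38 is even.

[[1, 0], [0, 1]]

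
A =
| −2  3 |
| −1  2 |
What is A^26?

[[1, 0], [0, 1]]

A² = I (check: tr A = 0 and det A = −1), so A^26 = I since 26 is even.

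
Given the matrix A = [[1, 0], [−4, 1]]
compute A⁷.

A = I + N where N = [[0, 0], [−4, 0]] is strictly lower-triangular, so N² = 0.
(I + N)⁷ = I + 7·N = [[1, 0], [−28, 1]].

[[1, 0], [−28, 1]]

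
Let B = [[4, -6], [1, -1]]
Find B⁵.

tr B = 3 and det B = 2, so the characteristic polynomial is λ² − (3)λ + (2) with roots 1 and 2.
Eigenvectors give P = [[2, 3], [1, 1]] with P⁻¹ = [[-1, 3], [1, -2]], and B = P·diag(1, 2)·P⁻¹.
Then B⁵ = P·diag(1, 32)·P⁻¹ = [[2, 96], [1, 32]] · [[-1, 3], [1, -2]] = [[94, -186], [31, -61]].

[[94, -186], [31, -61]]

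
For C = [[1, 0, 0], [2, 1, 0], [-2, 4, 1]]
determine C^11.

C = I + N where N = [[0, 0, 0], [2, 0, 0], [-2, 4, 0]] is strictly lower-triangular, so N^3 = 0.
(I + N)^11 = I + 11·N + 55·N^2 = [[1, 0, 0], [22, 1, 0], [418, 44, 1]].

[[1, 0, 0], [22, 1, 0], [418, 44, 1]]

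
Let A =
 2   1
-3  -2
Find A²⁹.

[[2, 1], [-3, -2]]

A² = I (check: tr A = 0 and det A = -1), so A²⁹ = A since 29 is odd.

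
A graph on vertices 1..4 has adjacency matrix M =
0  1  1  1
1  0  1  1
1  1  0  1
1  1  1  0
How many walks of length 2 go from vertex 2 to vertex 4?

The number of length-2 walks from vertex 2 to vertex 4 is entry (2,4) of M^2, where M is the adjacency matrix.
M^2 = [[3, 2, 2, 2], [2, 3, 2, 2], [2, 2, 3, 2], [2, 2, 2, 3]]

2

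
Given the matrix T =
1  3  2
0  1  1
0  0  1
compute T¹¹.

[[1, 33, 187], [0, 1, 11], [0, 0, 1]]

T = I + N where N = [[0, 3, 2], [0, 0, 1], [0, 0, 0]] is strictly upper-triangular, so N³ = 0.
(I + N)¹¹ = I + 11·N + 55·N² = [[1, 33, 187], [0, 1, 11], [0, 0, 1]].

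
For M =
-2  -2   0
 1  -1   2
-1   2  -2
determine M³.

[[6, -18, 20], [19, -5, 18], [-24, 8, -24]]

M² = [[2, 6, -4], [-5, 3, -6], [6, -4, 8]]
M³ = [[6, -18, 20], [19, -5, 18], [-24, 8, -24]]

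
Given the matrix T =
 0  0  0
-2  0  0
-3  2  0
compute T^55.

[[0, 0, 0], [0, 0, 0], [0, 0, 0]]

T is strictly triangular, hence nilpotent: T^3 = 0, so T^55 = 0.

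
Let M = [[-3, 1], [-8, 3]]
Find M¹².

[[1, 0], [0, 1]]

M² = I (check: tr M = 0 and det M = -1), so M¹² = I since 12 is even.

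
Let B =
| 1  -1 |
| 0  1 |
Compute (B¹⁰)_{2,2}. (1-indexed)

B = I + N where N = [[0, -1], [0, 0]] is strictly upper-triangular, so N² = 0.
(I + N)¹⁰ = I + 10·N = [[1, -10], [0, 1]].

1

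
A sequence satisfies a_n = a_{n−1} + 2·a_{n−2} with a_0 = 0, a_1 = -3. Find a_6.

With companion matrix M = [[1, 2], [1, 0]], [a_n, a_{n−1}]ᵀ = M·[a_{n−1}, a_{n−2}]ᵀ, so [a_6, a_5]ᵀ = M⁵·[a_1, a_0]ᵀ.
M⁵ = [[21, 22], [11, 10]], giving [a_6, a_5]ᵀ = [[-63], [-33]].

-63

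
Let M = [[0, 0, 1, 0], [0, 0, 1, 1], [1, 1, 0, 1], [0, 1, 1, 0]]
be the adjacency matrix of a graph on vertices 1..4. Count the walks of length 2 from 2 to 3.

The number of length-2 walks from vertex 2 to vertex 3 is entry (2,3) of M^2, where M is the adjacency matrix.
M^2 = [[1, 1, 0, 1], [1, 2, 1, 1], [0, 1, 3, 1], [1, 1, 1, 2]]

1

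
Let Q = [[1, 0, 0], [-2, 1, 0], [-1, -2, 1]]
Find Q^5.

[[1, 0, 0], [-10, 1, 0], [35, -10, 1]]

Q = I + N where N = [[0, 0, 0], [-2, 0, 0], [-1, -2, 0]] is strictly lower-triangular, so N^3 = 0.
(I + N)^5 = I + 5·N + 10·N^2 = [[1, 0, 0], [-10, 1, 0], [35, -10, 1]].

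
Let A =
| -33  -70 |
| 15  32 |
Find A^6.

[[4719, 9310], [-1995, -3926]]

tr A = -1 and det A = -6, so the characteristic polynomial is λ² − (-1)λ + (-6) with roots -3 and 2.
Eigenvectors give P = [[7, -2], [-3, 1]] with P⁻¹ = [[1, 2], [3, 7]], and A = P·diag(-3, 2)·P⁻¹.
Then A^6 = P·diag(729, 64)·P⁻¹ = [[5103, -128], [-2187, 64]] · [[1, 2], [3, 7]] = [[4719, 9310], [-1995, -3926]].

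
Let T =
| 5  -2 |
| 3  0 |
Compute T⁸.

[[19171, -12610], [18915, -12354]]

tr T = 5 and det T = 6, so the characteristic polynomial is λ² − (5)λ + (6) with roots 2 and 3.
Eigenvectors give P = [[-2, 1], [-3, 1]] with P⁻¹ = [[1, -1], [3, -2]], and T = P·diag(2, 3)·P⁻¹.
Then T⁸ = P·diag(256, 6561)·P⁻¹ = [[-512, 6561], [-768, 6561]] · [[1, -1], [3, -2]] = [[19171, -12610], [18915, -12354]].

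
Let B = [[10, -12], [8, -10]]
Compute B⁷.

[[640, -768], [512, -640]]

tr B = 0 and det B = -4, so the characteristic polynomial is λ² − (0)λ + (-4) with roots 2 and -2.
Eigenvectors give P = [[3, 1], [2, 1]] with P⁻¹ = [[1, -1], [-2, 3]], and B = P·diag(2, -2)·P⁻¹.
Then B⁷ = P·diag(128, -128)·P⁻¹ = [[384, -128], [256, -128]] · [[1, -1], [-2, 3]] = [[640, -768], [512, -640]].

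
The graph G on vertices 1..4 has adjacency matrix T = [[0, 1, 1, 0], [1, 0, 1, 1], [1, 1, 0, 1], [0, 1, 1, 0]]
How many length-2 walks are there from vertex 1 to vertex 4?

2

The number of length-2 walks from vertex 1 to vertex 4 is entry (1,4) of T^2, where T is the adjacency matrix.
T^2 = [[2, 1, 1, 2], [1, 3, 2, 1], [1, 2, 3, 1], [2, 1, 1, 2]]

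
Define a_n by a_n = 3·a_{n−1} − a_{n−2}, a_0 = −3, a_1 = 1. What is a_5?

118

With companion matrix T = [[3, −1], [1, 0]], [a_n, a_{n−1}]ᵀ = T·[a_{n−1}, a_{n−2}]ᵀ, so [a_5, a_4]ᵀ = T⁴·[a_1, a_0]ᵀ.
T⁴ = [[55, −21], [21, −8]], giving [a_5, a_4]ᵀ = [[118], [45]].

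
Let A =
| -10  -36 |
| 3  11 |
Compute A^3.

[[-28, -108], [9, 35]]

tr A = 1 and det A = -2, so the characteristic polynomial is λ² − (1)λ + (-2) with roots 2 and -1.
Eigenvectors give P = [[-3, -4], [1, 1]] with P⁻¹ = [[1, 4], [-1, -3]], and A = P·diag(2, -1)·P⁻¹.
Then A^3 = P·diag(8, -1)·P⁻¹ = [[-24, 4], [8, -1]] · [[1, 4], [-1, -3]] = [[-28, -108], [9, 35]].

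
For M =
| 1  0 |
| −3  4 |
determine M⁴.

[[1, 0], [−255, 256]]

M² = [[1, 0], [−15, 16]]
M³ = [[1, 0], [−63, 64]]
M⁴ = [[1, 0], [−255, 256]]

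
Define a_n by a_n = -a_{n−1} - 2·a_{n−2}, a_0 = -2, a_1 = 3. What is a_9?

-39

With companion matrix A = [[-1, -2], [1, 0]], [a_n, a_{n−1}]ᵀ = A·[a_{n−1}, a_{n−2}]ᵀ, so [a_9, a_8]ᵀ = A⁸·[a_1, a_0]ᵀ.
A⁸ = [[-17, -6], [3, -14]], giving [a_9, a_8]ᵀ = [[-39], [37]].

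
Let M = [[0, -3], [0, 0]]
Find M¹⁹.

[[0, 0], [0, 0]]

M is strictly triangular, hence nilpotent: M² = 0, so M¹⁹ = 0.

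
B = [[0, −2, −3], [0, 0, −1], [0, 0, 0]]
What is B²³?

B is strictly triangular, hence nilpotent: B³ = 0, so B²³ = 0.

[[0, 0, 0], [0, 0, 0], [0, 0, 0]]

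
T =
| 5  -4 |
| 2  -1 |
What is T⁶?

tr T = 4 and det T = 3, so the characteristic polynomial is λ² − (4)λ + (3) with roots 1 and 3.
Eigenvectors give P = [[1, 2], [1, 1]] with P⁻¹ = [[-1, 2], [1, -1]], and T = P·diag(1, 3)·P⁻¹.
Then T⁶ = P·diag(1, 729)·P⁻¹ = [[1, 1458], [1, 729]] · [[-1, 2], [1, -1]] = [[1457, -1456], [728, -727]].

[[1457, -1456], [728, -727]]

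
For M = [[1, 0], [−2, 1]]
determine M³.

[[1, 0], [−6, 1]]

M = I + N where N = [[0, 0], [−2, 0]] is strictly lower-triangular, so N² = 0.
(I + N)³ = I + 3·N = [[1, 0], [−6, 1]].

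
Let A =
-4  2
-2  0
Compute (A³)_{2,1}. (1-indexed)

-24

A² = [[12, -8], [8, -4]]
A³ = [[-32, 24], [-24, 16]]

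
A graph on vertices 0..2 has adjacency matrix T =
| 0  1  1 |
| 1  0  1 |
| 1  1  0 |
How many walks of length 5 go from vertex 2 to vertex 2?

10

The number of length-5 walks from vertex 2 to vertex 2 is entry (2,2) of T⁵, where T is the adjacency matrix.
T² = [[2, 1, 1], [1, 2, 1], [1, 1, 2]]
T³ = [[2, 3, 3], [3, 2, 3], [3, 3, 2]]
T⁴ = [[6, 5, 5], [5, 6, 5], [5, 5, 6]]
T⁵ = [[10, 11, 11], [11, 10, 11], [11, 11, 10]]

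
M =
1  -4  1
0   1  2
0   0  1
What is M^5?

M = I + N where N = [[0, -4, 1], [0, 0, 2], [0, 0, 0]] is strictly upper-triangular, so N^3 = 0.
(I + N)^5 = I + 5·N + 10·N^2 = [[1, -20, -75], [0, 1, 10], [0, 0, 1]].

[[1, -20, -75], [0, 1, 10], [0, 0, 1]]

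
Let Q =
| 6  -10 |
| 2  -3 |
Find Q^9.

[[2556, -5110], [1022, -2043]]

tr Q = 3 and det Q = 2, so the characteristic polynomial is λ² − (3)λ + (2) with roots 2 and 1.
Eigenvectors give P = [[5, 2], [2, 1]] with P⁻¹ = [[1, -2], [-2, 5]], and Q = P·diag(2, 1)·P⁻¹.
Then Q^9 = P·diag(512, 1)·P⁻¹ = [[2560, 2], [1024, 1]] · [[1, -2], [-2, 5]] = [[2556, -5110], [1022, -2043]].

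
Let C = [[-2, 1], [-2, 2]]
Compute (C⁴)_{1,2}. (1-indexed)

0

C² = [[2, 0], [0, 2]]
C³ = [[-4, 2], [-4, 4]]
C⁴ = [[4, 0], [0, 4]]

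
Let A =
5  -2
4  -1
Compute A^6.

[[1457, -728], [1456, -727]]

tr A = 4 and det A = 3, so the characteristic polynomial is λ² − (4)λ + (3) with roots 1 and 3.
Eigenvectors give P = [[1, -1], [2, -1]] with P⁻¹ = [[-1, 1], [-2, 1]], and A = P·diag(1, 3)·P⁻¹.
Then A^6 = P·diag(1, 729)·P⁻¹ = [[1, -729], [2, -729]] · [[-1, 1], [-2, 1]] = [[1457, -728], [1456, -727]].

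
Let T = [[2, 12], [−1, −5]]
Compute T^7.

tr T = −3 and det T = 2, so the characteristic polynomial is λ² − (−3)λ + (2) with roots −1 and −2.
Eigenvectors give P = [[4, −3], [−1, 1]] with P⁻¹ = [[1, 3], [1, 4]], and T = P·diag(−1, −2)·P⁻¹.
Then T^7 = P·diag(−1, −128)·P⁻¹ = [[−4, 384], [1, −128]] · [[1, 3], [1, 4]] = [[380, 1524], [−127, −509]].

[[380, 1524], [−127, −509]]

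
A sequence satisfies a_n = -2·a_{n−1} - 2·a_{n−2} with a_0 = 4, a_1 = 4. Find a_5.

With companion matrix M = [[-2, -2], [1, 0]], [a_n, a_{n−1}]ᵀ = M·[a_{n−1}, a_{n−2}]ᵀ, so [a_5, a_4]ᵀ = M⁴·[a_1, a_0]ᵀ.
M⁴ = [[-4, 0], [0, -4]], giving [a_5, a_4]ᵀ = [[-16], [-16]].

-16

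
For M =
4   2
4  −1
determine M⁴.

M² = [[24, 6], [12, 9]]
M³ = [[120, 42], [84, 15]]
M⁴ = [[648, 198], [396, 153]]

[[648, 198], [396, 153]]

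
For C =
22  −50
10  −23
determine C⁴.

tr C = −1 and det C = −6, so the characteristic polynomial is λ² − (−1)λ + (−6) with roots −3 and 2.
Eigenvectors give P = [[−2, −5], [−1, −2]] with P⁻¹ = [[2, −5], [−1, 2]], and C = P·diag(−3, 2)·P⁻¹.
Then C⁴ = P·diag(81, 16)·P⁻¹ = [[−162, −80], [−81, −32]] · [[2, −5], [−1, 2]] = [[−244, 650], [−130, 341]].

[[−244, 650], [−130, 341]]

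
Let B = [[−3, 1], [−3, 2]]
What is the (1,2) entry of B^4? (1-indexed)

B^2 = [[6, −1], [3, 1]]
B^3 = [[−15, 4], [−12, 5]]
B^4 = [[33, −7], [21, −2]]

−7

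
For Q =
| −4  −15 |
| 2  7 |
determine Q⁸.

[[−1274, −3825], [510, 1531]]

tr Q = 3 and det Q = 2, so the characteristic polynomial is λ² − (3)λ + (2) with roots 2 and 1.
Eigenvectors give P = [[5, −3], [−2, 1]] with P⁻¹ = [[−1, −3], [−2, −5]], and Q = P·diag(2, 1)·P⁻¹.
Then Q⁸ = P·diag(256, 1)·P⁻¹ = [[1280, −3], [−512, 1]] · [[−1, −3], [−2, −5]] = [[−1274, −3825], [510, 1531]].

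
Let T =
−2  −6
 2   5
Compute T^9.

[[−1532, −3066], [1022, 2045]]

tr T = 3 and det T = 2, so the characteristic polynomial is λ² − (3)λ + (2) with roots 1 and 2.
Eigenvectors give P = [[2, −3], [−1, 2]] with P⁻¹ = [[2, 3], [1, 2]], and T = P·diag(1, 2)·P⁻¹.
Then T^9 = P·diag(1, 512)·P⁻¹ = [[2, −1536], [−1, 1024]] · [[2, 3], [1, 2]] = [[−1532, −3066], [1022, 2045]].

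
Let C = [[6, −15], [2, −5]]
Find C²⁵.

[[6, −15], [2, −5]]

C² = C (a projection; rank 1, trace 1), so C²⁵ = C.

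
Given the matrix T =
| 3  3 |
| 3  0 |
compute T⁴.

[[405, 243], [243, 162]]

T² = [[18, 9], [9, 9]]
T³ = [[81, 54], [54, 27]]
T⁴ = [[405, 243], [243, 162]]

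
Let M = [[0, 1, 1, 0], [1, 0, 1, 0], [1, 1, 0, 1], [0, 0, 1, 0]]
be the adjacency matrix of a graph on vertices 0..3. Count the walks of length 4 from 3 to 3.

3

The number of length-4 walks from vertex 3 to vertex 3 is entry (3,3) of M⁴, where M is the adjacency matrix.
M² = [[2, 1, 1, 1], [1, 2, 1, 1], [1, 1, 3, 0], [1, 1, 0, 1]]
M³ = [[2, 3, 4, 1], [3, 2, 4, 1], [4, 4, 2, 3], [1, 1, 3, 0]]
M⁴ = [[7, 6, 6, 4], [6, 7, 6, 4], [6, 6, 11, 2], [4, 4, 2, 3]]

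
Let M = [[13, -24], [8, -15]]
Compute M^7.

[[6565, -13128], [4376, -8751]]

tr M = -2 and det M = -3, so the characteristic polynomial is λ² − (-2)λ + (-3) with roots 1 and -3.
Eigenvectors give P = [[-2, -3], [-1, -2]] with P⁻¹ = [[-2, 3], [1, -2]], and M = P·diag(1, -3)·P⁻¹.
Then M^7 = P·diag(1, -2187)·P⁻¹ = [[-2, 6561], [-1, 4374]] · [[-2, 3], [1, -2]] = [[6565, -13128], [4376, -8751]].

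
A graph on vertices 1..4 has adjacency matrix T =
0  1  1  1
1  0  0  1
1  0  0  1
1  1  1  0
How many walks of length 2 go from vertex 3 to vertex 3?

The number of length-2 walks from vertex 3 to vertex 3 is entry (3,3) of T², where T is the adjacency matrix.
T² = [[3, 1, 1, 2], [1, 2, 2, 1], [1, 2, 2, 1], [2, 1, 1, 3]]

2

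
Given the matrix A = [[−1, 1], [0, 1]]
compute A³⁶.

[[1, 0], [0, 1]]

A² = I (check: tr A = 0 and det A = −1), so A³⁶ = I since 36 is even.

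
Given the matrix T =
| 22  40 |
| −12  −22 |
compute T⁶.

[[64, 0], [0, 64]]

tr T = 0 and det T = −4, so the characteristic polynomial is λ² − (0)λ + (−4) with roots −2 and 2.
Eigenvectors give P = [[5, 2], [−3, −1]] with P⁻¹ = [[−1, −2], [3, 5]], and T = P·diag(−2, 2)·P⁻¹.
Then T⁶ = P·diag(64, 64)·P⁻¹ = [[320, 128], [−192, −64]] · [[−1, −2], [3, 5]] = [[64, 0], [0, 64]].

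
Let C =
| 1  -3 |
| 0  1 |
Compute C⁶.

C = I + N where N = [[0, -3], [0, 0]] is strictly upper-triangular, so N² = 0.
(I + N)⁶ = I + 6·N = [[1, -18], [0, 1]].

[[1, -18], [0, 1]]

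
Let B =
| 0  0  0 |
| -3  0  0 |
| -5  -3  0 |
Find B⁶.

B is strictly triangular, hence nilpotent: B³ = 0, so B⁶ = 0.

[[0, 0, 0], [0, 0, 0], [0, 0, 0]]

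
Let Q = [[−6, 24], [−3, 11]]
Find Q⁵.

[[−1656, 5064], [−633, 1931]]

tr Q = 5 and det Q = 6, so the characteristic polynomial is λ² − (5)λ + (6) with roots 2 and 3.
Eigenvectors give P = [[−3, −8], [−1, −3]] with P⁻¹ = [[−3, 8], [1, −3]], and Q = P·diag(2, 3)·P⁻¹.
Then Q⁵ = P·diag(32, 243)·P⁻¹ = [[−96, −1944], [−32, −729]] · [[−3, 8], [1, −3]] = [[−1656, 5064], [−633, 1931]].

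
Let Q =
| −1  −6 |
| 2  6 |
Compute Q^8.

tr Q = 5 and det Q = 6, so the characteristic polynomial is λ² − (5)λ + (6) with roots 2 and 3.
Eigenvectors give P = [[2, −3], [−1, 2]] with P⁻¹ = [[2, 3], [1, 2]], and Q = P·diag(2, 3)·P⁻¹.
Then Q^8 = P·diag(256, 6561)·P⁻¹ = [[512, −19683], [−256, 13122]] · [[2, 3], [1, 2]] = [[−18659, −37830], [12610, 25476]].

[[−18659, −37830], [12610, 25476]]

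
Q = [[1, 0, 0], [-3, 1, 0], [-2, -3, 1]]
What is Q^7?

Q = I + N where N = [[0, 0, 0], [-3, 0, 0], [-2, -3, 0]] is strictly lower-triangular, so N^3 = 0.
(I + N)^7 = I + 7·N + 21·N^2 = [[1, 0, 0], [-21, 1, 0], [175, -21, 1]].

[[1, 0, 0], [-21, 1, 0], [175, -21, 1]]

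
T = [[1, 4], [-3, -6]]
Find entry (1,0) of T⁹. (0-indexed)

-57513

tr T = -5 and det T = 6, so the characteristic polynomial is λ² − (-5)λ + (6) with roots -2 and -3.
Eigenvectors give P = [[-4, -1], [3, 1]] with P⁻¹ = [[-1, -1], [3, 4]], and T = P·diag(-2, -3)·P⁻¹.
Then T⁹ = P·diag(-512, -19683)·P⁻¹ = [[2048, 19683], [-1536, -19683]] · [[-1, -1], [3, 4]] = [[57001, 76684], [-57513, -77196]].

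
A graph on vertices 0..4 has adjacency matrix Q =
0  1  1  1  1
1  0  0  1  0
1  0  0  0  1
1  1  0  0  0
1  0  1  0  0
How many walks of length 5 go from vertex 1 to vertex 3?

The number of length-5 walks from vertex 1 to vertex 3 is entry (1,3) of Q⁵, where Q is the adjacency matrix.
Q² = [[4, 1, 1, 1, 1], [1, 2, 1, 1, 1], [1, 1, 2, 1, 1], [1, 1, 1, 2, 1], [1, 1, 1, 1, 2]]
Q³ = [[4, 5, 5, 5, 5], [5, 2, 2, 3, 2], [5, 2, 2, 2, 3], [5, 3, 2, 2, 2], [5, 2, 3, 2, 2]]
Q⁴ = [[20, 9, 9, 9, 9], [9, 8, 7, 7, 7], [9, 7, 8, 7, 7], [9, 7, 7, 8, 7], [9, 7, 7, 7, 8]]
Q⁵ = [[36, 29, 29, 29, 29], [29, 16, 16, 17, 16], [29, 16, 16, 16, 17], [29, 17, 16, 16, 16], [29, 16, 17, 16, 16]]

17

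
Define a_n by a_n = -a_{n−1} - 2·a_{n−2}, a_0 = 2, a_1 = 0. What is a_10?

With companion matrix T = [[-1, -2], [1, 0]], [a_n, a_{n−1}]ᵀ = T·[a_{n−1}, a_{n−2}]ᵀ, so [a_10, a_9]ᵀ = T⁹·[a_1, a_0]ᵀ.
T⁹ = [[11, 34], [-17, -6]], giving [a_10, a_9]ᵀ = [[68], [-12]].

68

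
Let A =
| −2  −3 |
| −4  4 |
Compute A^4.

[[304, −264], [−352, 832]]

A^2 = [[16, −6], [−8, 28]]
A^3 = [[−8, −72], [−96, 136]]
A^4 = [[304, −264], [−352, 832]]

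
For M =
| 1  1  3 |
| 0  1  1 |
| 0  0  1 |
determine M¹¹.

[[1, 11, 88], [0, 1, 11], [0, 0, 1]]

M = I + N where N = [[0, 1, 3], [0, 0, 1], [0, 0, 0]] is strictly upper-triangular, so N³ = 0.
(I + N)¹¹ = I + 11·N + 55·N² = [[1, 11, 88], [0, 1, 11], [0, 0, 1]].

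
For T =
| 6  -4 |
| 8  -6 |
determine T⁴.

[[16, 0], [0, 16]]

tr T = 0 and det T = -4, so the characteristic polynomial is λ² − (0)λ + (-4) with roots 2 and -2.
Eigenvectors give P = [[1, -1], [1, -2]] with P⁻¹ = [[2, -1], [1, -1]], and T = P·diag(2, -2)·P⁻¹.
Then T⁴ = P·diag(16, 16)·P⁻¹ = [[16, -16], [16, -32]] · [[2, -1], [1, -1]] = [[16, 0], [0, 16]].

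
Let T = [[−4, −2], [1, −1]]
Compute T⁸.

[[12866, 12610], [−6305, −6049]]

tr T = −5 and det T = 6, so the characteristic polynomial is λ² − (−5)λ + (6) with roots −2 and −3.
Eigenvectors give P = [[−1, −2], [1, 1]] with P⁻¹ = [[1, 2], [−1, −1]], and T = P·diag(−2, −3)·P⁻¹.
Then T⁸ = P·diag(256, 6561)·P⁻¹ = [[−256, −13122], [256, 6561]] · [[1, 2], [−1, −1]] = [[12866, 12610], [−6305, −6049]].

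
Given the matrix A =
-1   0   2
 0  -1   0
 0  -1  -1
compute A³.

A² = [[1, -2, -4], [0, 1, 0], [0, 2, 1]]
A³ = [[-1, 6, 6], [0, -1, 0], [0, -3, -1]]

[[-1, 6, 6], [0, -1, 0], [0, -3, -1]]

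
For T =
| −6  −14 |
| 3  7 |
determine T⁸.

[[−6, −14], [3, 7]]

T² = T (a projection; rank 1, trace 1), so T⁸ = T.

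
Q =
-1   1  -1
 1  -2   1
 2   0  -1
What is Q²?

[[0, -3, 3], [-1, 5, -4], [-4, 2, -1]]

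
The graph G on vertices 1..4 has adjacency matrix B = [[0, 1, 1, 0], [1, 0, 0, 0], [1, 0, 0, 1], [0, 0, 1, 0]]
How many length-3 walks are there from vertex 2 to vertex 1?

2

The number of length-3 walks from vertex 2 to vertex 1 is entry (2,1) of B^3, where B is the adjacency matrix.
B^2 = [[2, 0, 0, 1], [0, 1, 1, 0], [0, 1, 2, 0], [1, 0, 0, 1]]
B^3 = [[0, 2, 3, 0], [2, 0, 0, 1], [3, 0, 0, 2], [0, 1, 2, 0]]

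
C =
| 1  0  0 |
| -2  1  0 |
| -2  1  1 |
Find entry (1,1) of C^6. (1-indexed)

1

C = I + N where N = [[0, 0, 0], [-2, 0, 0], [-2, 1, 0]] is strictly lower-triangular, so N^3 = 0.
(I + N)^6 = I + 6·N + 15·N^2 = [[1, 0, 0], [-12, 1, 0], [-42, 6, 1]].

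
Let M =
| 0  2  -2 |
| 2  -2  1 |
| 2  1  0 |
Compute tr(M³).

M² = [[0, -6, 2], [-2, 9, -6], [2, 2, -3]]
M³ = [[-8, 14, -6], [6, -28, 13], [-2, -3, -2]]

-38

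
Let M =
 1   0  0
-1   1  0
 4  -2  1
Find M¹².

[[1, 0, 0], [-12, 1, 0], [180, -24, 1]]

M = I + N where N = [[0, 0, 0], [-1, 0, 0], [4, -2, 0]] is strictly lower-triangular, so N³ = 0.
(I + N)¹² = I + 12·N + 66·N² = [[1, 0, 0], [-12, 1, 0], [180, -24, 1]].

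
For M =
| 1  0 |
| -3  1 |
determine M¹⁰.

M = I + N where N = [[0, 0], [-3, 0]] is strictly lower-triangular, so N² = 0.
(I + N)¹⁰ = I + 10·N = [[1, 0], [-30, 1]].

[[1, 0], [-30, 1]]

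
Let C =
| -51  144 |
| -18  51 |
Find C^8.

[[6561, 0], [0, 6561]]

tr C = 0 and det C = -9, so the characteristic polynomial is λ² − (0)λ + (-9) with roots -3 and 3.
Eigenvectors give P = [[-3, 8], [-1, 3]] with P⁻¹ = [[-3, 8], [-1, 3]], and C = P·diag(-3, 3)·P⁻¹.
Then C^8 = P·diag(6561, 6561)·P⁻¹ = [[-19683, 52488], [-6561, 19683]] · [[-3, 8], [-1, 3]] = [[6561, 0], [0, 6561]].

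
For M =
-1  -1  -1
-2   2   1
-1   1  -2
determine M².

[[4, -2, 2], [-3, 7, 2], [1, 1, 6]]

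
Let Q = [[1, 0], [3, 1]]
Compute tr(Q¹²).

2

Q = I + N where N = [[0, 0], [3, 0]] is strictly lower-triangular, so N² = 0.
(I + N)¹² = I + 12·N = [[1, 0], [36, 1]].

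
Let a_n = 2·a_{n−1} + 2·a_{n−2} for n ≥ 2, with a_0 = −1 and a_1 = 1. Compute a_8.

With companion matrix M = [[2, 2], [1, 0]], [a_n, a_{n−1}]ᵀ = M·[a_{n−1}, a_{n−2}]ᵀ, so [a_8, a_7]ᵀ = M⁷·[a_1, a_0]ᵀ.
M⁷ = [[896, 656], [328, 240]], giving [a_8, a_7]ᵀ = [[240], [88]].

240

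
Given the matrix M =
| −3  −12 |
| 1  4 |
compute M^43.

M² = M (a projection; rank 1, trace 1), so M^43 = M.

[[−3, −12], [1, 4]]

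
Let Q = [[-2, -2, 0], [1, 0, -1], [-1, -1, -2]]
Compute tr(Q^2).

6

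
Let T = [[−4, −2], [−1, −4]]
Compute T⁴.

[[452, 576], [288, 452]]

T² = [[18, 16], [8, 18]]
T³ = [[−88, −100], [−50, −88]]
T⁴ = [[452, 576], [288, 452]]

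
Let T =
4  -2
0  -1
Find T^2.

[[16, -6], [0, 1]]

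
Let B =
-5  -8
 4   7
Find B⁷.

[[-2189, -4376], [2188, 4375]]

tr B = 2 and det B = -3, so the characteristic polynomial is λ² − (2)λ + (-3) with roots 3 and -1.
Eigenvectors give P = [[1, -2], [-1, 1]] with P⁻¹ = [[-1, -2], [-1, -1]], and B = P·diag(3, -1)·P⁻¹.
Then B⁷ = P·diag(2187, -1)·P⁻¹ = [[2187, 2], [-2187, -1]] · [[-1, -2], [-1, -1]] = [[-2189, -4376], [2188, 4375]].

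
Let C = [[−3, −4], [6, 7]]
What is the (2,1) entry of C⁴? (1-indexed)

240

tr C = 4 and det C = 3, so the characteristic polynomial is λ² − (4)λ + (3) with roots 3 and 1.
Eigenvectors give P = [[2, 1], [−3, −1]] with P⁻¹ = [[−1, −1], [3, 2]], and C = P·diag(3, 1)·P⁻¹.
Then C⁴ = P·diag(81, 1)·P⁻¹ = [[162, 1], [−243, −1]] · [[−1, −1], [3, 2]] = [[−159, −160], [240, 241]].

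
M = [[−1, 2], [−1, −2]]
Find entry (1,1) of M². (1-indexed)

−1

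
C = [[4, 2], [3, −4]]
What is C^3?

C^2 = [[22, 0], [0, 22]]
C^3 = [[88, 44], [66, −88]]

[[88, 44], [66, −88]]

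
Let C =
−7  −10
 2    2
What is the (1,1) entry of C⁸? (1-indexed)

31781

tr C = −5 and det C = 6, so the characteristic polynomial is λ² − (−5)λ + (6) with roots −2 and −3.
Eigenvectors give P = [[−2, 5], [1, −2]] with P⁻¹ = [[2, 5], [1, 2]], and C = P·diag(−2, −3)·P⁻¹.
Then C⁸ = P·diag(256, 6561)·P⁻¹ = [[−512, 32805], [256, −13122]] · [[2, 5], [1, 2]] = [[31781, 63050], [−12610, −24964]].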